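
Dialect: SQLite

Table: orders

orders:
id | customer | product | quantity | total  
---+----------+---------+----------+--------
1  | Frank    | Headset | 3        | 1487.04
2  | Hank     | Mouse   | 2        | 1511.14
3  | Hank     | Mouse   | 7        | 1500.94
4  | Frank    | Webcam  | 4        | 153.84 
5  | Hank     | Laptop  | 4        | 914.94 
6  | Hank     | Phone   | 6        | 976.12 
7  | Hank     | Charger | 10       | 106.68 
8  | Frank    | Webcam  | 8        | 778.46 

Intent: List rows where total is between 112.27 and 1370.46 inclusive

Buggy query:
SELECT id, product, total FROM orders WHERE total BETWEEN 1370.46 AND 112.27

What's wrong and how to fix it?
Bug: BETWEEN expects the lower bound first; with 1370.46 AND 112.27 the range is empty

Fix: Write BETWEEN 112.27 AND 1370.46

Corrected query:
SELECT id, product, total FROM orders WHERE total BETWEEN 112.27 AND 1370.46

Result:
id | product | total 
---+---------+-------
4  | Webcam  | 153.84
5  | Laptop  | 914.94
6  | Phone   | 976.12
8  | Webcam  | 778.46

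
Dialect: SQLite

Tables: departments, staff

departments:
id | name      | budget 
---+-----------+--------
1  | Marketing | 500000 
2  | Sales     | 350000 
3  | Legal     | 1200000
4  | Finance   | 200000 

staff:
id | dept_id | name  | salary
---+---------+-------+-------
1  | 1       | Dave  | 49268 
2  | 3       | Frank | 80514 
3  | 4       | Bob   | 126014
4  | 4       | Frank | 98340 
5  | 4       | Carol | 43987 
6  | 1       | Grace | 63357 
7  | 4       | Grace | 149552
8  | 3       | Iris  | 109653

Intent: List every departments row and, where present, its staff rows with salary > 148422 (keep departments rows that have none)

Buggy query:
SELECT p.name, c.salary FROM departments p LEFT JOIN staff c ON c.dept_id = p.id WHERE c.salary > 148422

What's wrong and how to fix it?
Bug: Filtering c.salary in WHERE discards the NULL rows produced by LEFT JOIN, turning it into an inner join

Fix: Put 'c.salary > 148422' in the JOIN's ON clause instead of WHERE

Corrected query:
SELECT p.name, c.salary FROM departments p LEFT JOIN staff c ON c.dept_id = p.id AND c.salary > 148422

Result:
name      | salary
----------+-------
Marketing | NULL  
Sales     | NULL  
Legal     | NULL  
Finance   | 149552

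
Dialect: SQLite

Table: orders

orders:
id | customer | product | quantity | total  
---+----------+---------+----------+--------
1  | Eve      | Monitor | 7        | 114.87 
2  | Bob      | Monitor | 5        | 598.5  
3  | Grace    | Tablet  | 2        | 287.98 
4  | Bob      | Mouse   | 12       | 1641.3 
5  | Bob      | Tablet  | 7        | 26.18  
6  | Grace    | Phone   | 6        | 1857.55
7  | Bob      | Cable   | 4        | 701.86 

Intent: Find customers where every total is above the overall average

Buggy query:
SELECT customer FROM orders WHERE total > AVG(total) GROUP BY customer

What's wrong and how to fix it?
Bug: WHERE evaluates per row before aggregation, so AVG() is unavailable

Fix: Compute the overall average in a scalar subquery and compare each group's MIN against it in HAVING

Corrected query:
SELECT customer FROM orders GROUP BY customer HAVING MIN(total) > (SELECT AVG(total) FROM orders)

Result:
(no rows)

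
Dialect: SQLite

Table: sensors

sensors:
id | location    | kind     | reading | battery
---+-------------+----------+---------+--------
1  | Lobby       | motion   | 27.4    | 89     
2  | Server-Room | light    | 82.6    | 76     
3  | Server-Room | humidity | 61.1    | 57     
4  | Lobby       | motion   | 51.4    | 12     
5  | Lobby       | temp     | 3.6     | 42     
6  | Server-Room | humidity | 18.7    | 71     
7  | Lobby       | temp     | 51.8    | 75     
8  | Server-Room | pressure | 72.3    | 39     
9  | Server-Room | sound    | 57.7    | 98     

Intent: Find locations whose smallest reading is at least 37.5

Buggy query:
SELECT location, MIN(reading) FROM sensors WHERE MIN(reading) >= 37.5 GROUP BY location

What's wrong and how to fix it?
Bug: Aggregates like MIN are computed per group after WHERE runs

Fix: Replace WHERE with HAVING after the GROUP BY

Corrected query:
SELECT location, MIN(reading) FROM sensors GROUP BY location HAVING MIN(reading) >= 37.5

Result:
(no rows)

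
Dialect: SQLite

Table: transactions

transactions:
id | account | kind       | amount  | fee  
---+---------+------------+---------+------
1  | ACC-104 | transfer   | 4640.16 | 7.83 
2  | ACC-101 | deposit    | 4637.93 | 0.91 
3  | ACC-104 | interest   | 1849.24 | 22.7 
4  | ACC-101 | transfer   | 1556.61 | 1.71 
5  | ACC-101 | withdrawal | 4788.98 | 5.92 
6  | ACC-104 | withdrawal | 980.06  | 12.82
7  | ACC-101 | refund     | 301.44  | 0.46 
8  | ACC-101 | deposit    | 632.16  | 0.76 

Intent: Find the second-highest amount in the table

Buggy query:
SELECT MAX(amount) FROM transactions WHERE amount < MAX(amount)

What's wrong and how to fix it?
Bug: The inner MAX is an aggregate inside WHERE, which is not allowed

Fix: Put the inner MAX in a scalar subquery

Corrected query:
SELECT MAX(amount) FROM transactions WHERE amount < (SELECT MAX(amount) FROM transactions)

Result:
MAX(amount)
-----------
4640.16    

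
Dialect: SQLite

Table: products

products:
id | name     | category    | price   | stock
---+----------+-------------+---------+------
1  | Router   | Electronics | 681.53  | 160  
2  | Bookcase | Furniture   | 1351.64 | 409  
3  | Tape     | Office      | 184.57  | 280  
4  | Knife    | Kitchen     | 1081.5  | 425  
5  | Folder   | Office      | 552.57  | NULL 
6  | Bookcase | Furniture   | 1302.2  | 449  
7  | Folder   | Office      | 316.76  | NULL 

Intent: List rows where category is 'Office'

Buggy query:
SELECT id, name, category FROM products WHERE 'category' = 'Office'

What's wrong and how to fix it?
Bug: Single quotes denote string literals in SQL; the column name is being compared as a constant string

Fix: Reference the column as category without single quotes

Corrected query:
SELECT id, name, category FROM products WHERE category = 'Office'

Result:
id | name   | category
---+--------+---------
3  | Tape   | Office  
5  | Folder | Office  
7  | Folder | Office  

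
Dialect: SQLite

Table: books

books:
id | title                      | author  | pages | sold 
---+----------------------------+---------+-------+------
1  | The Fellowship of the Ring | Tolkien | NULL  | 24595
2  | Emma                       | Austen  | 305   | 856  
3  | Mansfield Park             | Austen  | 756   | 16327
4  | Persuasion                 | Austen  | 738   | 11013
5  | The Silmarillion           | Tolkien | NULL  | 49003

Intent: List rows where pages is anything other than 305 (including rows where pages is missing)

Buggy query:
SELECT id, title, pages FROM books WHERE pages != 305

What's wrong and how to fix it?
Bug: 'pages != 305' is unknown when pages is NULL, so NULL rows are silently excluded

Fix: Add an explicit OR pages IS NULL to include the missing-value rows

Corrected query:
SELECT id, title, pages FROM books WHERE pages != 305 OR pages IS NULL

Result:
id | title                      | pages
---+----------------------------+------
1  | The Fellowship of the Ring | NULL 
3  | Mansfield Park             | 756  
4  | Persuasion                 | 738  
5  | The Silmarillion           | NULL 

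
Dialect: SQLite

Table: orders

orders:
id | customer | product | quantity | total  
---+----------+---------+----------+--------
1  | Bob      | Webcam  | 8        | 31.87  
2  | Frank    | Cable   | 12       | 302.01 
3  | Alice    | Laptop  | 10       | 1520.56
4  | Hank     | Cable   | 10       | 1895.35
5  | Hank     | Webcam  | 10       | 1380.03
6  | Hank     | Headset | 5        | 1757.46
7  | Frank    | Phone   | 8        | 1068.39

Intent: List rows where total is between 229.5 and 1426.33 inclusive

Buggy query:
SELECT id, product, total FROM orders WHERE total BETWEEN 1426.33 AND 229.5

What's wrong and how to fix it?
Bug: The bounds are reversed; BETWEEN a AND b requires a <= b to match anything

Fix: Write BETWEEN 229.5 AND 1426.33

Corrected query:
SELECT id, product, total FROM orders WHERE total BETWEEN 229.5 AND 1426.33

Result:
id | product | total  
---+---------+--------
2  | Cable   | 302.01 
5  | Webcam  | 1380.03
7  | Phone   | 1068.39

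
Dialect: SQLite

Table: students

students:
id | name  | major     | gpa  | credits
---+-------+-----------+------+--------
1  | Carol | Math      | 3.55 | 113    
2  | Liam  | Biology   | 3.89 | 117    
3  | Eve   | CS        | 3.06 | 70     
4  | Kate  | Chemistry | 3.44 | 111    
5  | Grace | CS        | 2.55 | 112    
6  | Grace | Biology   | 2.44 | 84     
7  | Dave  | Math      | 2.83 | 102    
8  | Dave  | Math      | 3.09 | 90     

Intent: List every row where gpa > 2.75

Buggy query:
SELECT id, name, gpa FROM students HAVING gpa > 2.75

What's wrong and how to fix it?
Bug: HAVING filters the output of aggregation, but this query has no GROUP BY and no aggregate functions, so SQLite rejects it (HAVING clause on a non-aggregate query); the condition here is per row

Fix: Use WHERE for row-level filtering

Corrected query:
SELECT id, name, gpa FROM students WHERE gpa > 2.75

Result:
id | name  | gpa 
---+-------+-----
1  | Carol | 3.55
2  | Liam  | 3.89
3  | Eve   | 3.06
4  | Kate  | 3.44
7  | Dave  | 2.83
8  | Dave  | 3.09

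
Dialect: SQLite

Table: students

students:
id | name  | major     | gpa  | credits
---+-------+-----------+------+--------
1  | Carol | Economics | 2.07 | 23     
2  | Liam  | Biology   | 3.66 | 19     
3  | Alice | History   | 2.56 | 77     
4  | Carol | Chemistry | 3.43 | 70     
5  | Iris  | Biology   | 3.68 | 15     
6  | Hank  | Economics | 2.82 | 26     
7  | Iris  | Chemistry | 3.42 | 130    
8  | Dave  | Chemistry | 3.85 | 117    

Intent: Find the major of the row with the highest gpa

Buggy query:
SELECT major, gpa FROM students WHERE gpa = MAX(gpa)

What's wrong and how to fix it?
Bug: MAX(gpa) is an aggregate and cannot be used directly in WHERE

Fix: Use a subquery: WHERE gpa = (SELECT MAX(gpa) FROM students)

Corrected query:
SELECT major, gpa FROM students WHERE gpa = (SELECT MAX(gpa) FROM students)

Result:
major     | gpa 
----------+-----
Chemistry | 3.85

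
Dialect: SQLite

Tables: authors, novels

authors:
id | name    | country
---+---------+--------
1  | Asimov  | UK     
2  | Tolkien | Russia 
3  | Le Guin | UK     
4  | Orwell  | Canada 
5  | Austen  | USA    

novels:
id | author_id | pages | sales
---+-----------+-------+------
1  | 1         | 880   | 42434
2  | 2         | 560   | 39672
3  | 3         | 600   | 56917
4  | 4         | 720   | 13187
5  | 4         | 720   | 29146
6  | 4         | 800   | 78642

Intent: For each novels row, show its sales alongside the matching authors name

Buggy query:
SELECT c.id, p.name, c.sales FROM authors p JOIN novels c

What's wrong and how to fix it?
Bug: Missing join condition: each novels row is matched to all authors rows instead of just its own

Fix: Specify the join condition linking the foreign key to the parent id

Corrected query:
SELECT c.id, p.name, c.sales FROM authors p JOIN novels c ON c.author_id = p.id

Result:
id | name    | sales
---+---------+------
1  | Asimov  | 42434
2  | Tolkien | 39672
3  | Le Guin | 56917
4  | Orwell  | 13187
5  | Orwell  | 29146
6  | Orwell  | 78642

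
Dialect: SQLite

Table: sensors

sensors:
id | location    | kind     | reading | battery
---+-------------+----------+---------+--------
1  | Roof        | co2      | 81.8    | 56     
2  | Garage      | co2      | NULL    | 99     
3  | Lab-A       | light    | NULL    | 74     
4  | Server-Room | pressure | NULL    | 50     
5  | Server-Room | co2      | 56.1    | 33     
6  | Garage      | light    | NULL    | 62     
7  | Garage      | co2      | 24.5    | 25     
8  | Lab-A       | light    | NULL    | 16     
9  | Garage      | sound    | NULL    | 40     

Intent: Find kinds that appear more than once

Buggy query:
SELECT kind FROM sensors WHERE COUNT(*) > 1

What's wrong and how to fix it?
Bug: COUNT(*) is an aggregate and cannot be used in WHERE

Fix: Group first, then use HAVING for the count condition

Corrected query:
SELECT kind FROM sensors GROUP BY kind HAVING COUNT(*) > 1

Result:
kind 
-----
co2  
light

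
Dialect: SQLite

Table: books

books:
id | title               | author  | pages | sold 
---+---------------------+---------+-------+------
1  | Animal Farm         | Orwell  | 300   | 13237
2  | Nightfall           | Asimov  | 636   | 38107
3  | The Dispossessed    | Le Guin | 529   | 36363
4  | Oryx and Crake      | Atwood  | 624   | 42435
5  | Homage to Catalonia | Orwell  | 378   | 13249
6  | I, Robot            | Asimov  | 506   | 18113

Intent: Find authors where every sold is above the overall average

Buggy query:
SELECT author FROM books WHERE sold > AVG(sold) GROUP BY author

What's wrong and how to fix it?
Bug: WHERE evaluates per row before aggregation, so AVG() is unavailable

Fix: Use a subquery for AVG and a HAVING MIN(...) filter so the condition holds for every row in the group

Corrected query:
SELECT author FROM books GROUP BY author HAVING MIN(sold) > (SELECT AVG(sold) FROM books)

Result:
author 
-------
Atwood 
Le Guin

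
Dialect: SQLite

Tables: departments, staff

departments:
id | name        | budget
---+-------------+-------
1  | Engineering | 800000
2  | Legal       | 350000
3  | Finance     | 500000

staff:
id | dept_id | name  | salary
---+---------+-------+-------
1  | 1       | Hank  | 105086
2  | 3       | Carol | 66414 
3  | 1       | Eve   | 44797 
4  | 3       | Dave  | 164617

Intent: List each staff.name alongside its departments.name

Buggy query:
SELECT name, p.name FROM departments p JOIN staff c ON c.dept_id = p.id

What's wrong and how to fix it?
Bug: 'name' exists in both joined tables, so the database can't tell which one is meant

Fix: Qualify the column with its table alias (c.name)

Corrected query:
SELECT c.name, p.name FROM departments p JOIN staff c ON c.dept_id = p.id

Result:
name  | name       
------+------------
Hank  | Engineering
Carol | Finance    
Eve   | Engineering
Dave  | Finance    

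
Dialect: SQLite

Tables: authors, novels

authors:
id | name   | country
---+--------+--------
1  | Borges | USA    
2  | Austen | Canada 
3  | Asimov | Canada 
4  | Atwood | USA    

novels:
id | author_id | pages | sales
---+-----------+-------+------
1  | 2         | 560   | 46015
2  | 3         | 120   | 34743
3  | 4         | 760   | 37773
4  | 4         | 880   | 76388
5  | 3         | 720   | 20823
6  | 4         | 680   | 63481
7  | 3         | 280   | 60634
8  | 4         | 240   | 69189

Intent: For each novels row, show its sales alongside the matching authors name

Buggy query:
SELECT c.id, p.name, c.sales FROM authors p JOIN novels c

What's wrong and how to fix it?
Bug: JOIN with no ON clause produces a cartesian product; every novels row pairs with every authors row

Fix: Add ON c.author_id = p.id to the JOIN

Corrected query:
SELECT c.id, p.name, c.sales FROM authors p JOIN novels c ON c.author_id = p.id

Result:
id | name   | sales
---+--------+------
1  | Austen | 46015
2  | Asimov | 34743
3  | Atwood | 37773
4  | Atwood | 76388
5  | Asimov | 20823
6  | Atwood | 63481
7  | Asimov | 60634
8  | Atwood | 69189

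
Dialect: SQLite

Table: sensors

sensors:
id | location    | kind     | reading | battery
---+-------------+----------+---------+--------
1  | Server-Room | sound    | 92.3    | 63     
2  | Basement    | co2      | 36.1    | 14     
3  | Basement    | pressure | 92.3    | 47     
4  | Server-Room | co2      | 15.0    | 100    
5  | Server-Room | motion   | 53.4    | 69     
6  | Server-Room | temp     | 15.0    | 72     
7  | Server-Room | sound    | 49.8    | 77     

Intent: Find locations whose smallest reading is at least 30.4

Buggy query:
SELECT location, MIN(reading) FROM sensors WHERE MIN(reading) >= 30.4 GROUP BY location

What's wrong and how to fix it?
Bug: Aggregates like MIN are computed per group after WHERE runs

Fix: Use HAVING for the per-group MIN condition

Corrected query:
SELECT location, MIN(reading) FROM sensors GROUP BY location HAVING MIN(reading) >= 30.4

Result:
location | MIN(reading)
---------+-------------
Basement | 36.1        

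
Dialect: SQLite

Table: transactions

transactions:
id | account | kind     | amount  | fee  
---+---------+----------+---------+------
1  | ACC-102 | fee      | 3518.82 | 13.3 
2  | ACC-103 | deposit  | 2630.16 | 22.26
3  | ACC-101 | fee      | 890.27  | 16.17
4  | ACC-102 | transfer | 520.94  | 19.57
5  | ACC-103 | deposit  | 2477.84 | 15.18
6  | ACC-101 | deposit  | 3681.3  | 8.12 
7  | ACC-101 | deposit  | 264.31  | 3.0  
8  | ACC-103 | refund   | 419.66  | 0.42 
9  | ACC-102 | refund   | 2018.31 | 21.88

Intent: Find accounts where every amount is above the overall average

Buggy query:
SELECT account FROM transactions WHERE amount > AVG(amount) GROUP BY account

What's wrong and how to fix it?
Bug: WHERE evaluates per row before aggregation, so AVG() is unavailable

Fix: Use a subquery for AVG and a HAVING MIN(...) filter so the condition holds for every row in the group

Corrected query:
SELECT account FROM transactions GROUP BY account HAVING MIN(amount) > (SELECT AVG(amount) FROM transactions)

Result:
(no rows)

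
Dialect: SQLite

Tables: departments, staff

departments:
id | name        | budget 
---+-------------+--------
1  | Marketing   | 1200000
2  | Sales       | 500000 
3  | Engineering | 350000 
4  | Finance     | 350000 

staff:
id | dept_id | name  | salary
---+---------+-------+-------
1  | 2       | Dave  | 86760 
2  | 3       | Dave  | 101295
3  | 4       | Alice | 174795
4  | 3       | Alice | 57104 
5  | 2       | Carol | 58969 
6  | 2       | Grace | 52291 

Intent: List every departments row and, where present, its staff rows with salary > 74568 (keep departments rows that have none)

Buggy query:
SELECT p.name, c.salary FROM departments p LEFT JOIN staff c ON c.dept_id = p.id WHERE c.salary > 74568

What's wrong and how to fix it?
Bug: Filtering c.salary in WHERE discards the NULL rows produced by LEFT JOIN, turning it into an inner join

Fix: Put 'c.salary > 74568' in the JOIN's ON clause instead of WHERE

Corrected query:
SELECT p.name, c.salary FROM departments p LEFT JOIN staff c ON c.dept_id = p.id AND c.salary > 74568

Result:
name        | salary
------------+-------
Marketing   | NULL  
Sales       | 86760 
Engineering | 101295
Finance     | 174795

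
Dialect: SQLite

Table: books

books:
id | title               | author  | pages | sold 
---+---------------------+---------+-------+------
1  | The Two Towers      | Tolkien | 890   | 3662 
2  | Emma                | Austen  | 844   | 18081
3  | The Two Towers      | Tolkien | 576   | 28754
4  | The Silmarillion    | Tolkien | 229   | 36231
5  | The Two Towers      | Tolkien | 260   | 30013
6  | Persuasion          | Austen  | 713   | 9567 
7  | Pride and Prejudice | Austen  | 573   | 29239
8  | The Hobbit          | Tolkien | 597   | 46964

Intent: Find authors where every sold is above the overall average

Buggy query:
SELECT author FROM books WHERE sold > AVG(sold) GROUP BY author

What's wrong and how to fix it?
Bug: WHERE evaluates per row before aggregation, so AVG() is unavailable

Fix: Compute the overall average in a scalar subquery and compare each group's MIN against it in HAVING

Corrected query:
SELECT author FROM books GROUP BY author HAVING MIN(sold) > (SELECT AVG(sold) FROM books)

Result:
(no rows)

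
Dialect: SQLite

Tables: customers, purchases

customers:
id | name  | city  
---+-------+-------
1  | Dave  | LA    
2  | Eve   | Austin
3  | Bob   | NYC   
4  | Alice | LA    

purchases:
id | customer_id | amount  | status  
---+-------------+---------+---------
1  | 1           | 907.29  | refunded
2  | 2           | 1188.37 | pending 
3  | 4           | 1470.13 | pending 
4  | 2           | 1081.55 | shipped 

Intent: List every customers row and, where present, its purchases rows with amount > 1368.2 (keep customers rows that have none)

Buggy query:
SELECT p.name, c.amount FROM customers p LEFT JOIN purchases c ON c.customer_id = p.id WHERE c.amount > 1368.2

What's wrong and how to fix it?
Bug: Filtering c.amount in WHERE discards the NULL rows produced by LEFT JOIN, turning it into an inner join

Fix: Put 'c.amount > 1368.2' in the JOIN's ON clause instead of WHERE

Corrected query:
SELECT p.name, c.amount FROM customers p LEFT JOIN purchases c ON c.customer_id = p.id AND c.amount > 1368.2

Result:
name  | amount 
------+--------
Dave  | NULL   
Eve   | NULL   
Bob   | NULL   
Alice | 1470.13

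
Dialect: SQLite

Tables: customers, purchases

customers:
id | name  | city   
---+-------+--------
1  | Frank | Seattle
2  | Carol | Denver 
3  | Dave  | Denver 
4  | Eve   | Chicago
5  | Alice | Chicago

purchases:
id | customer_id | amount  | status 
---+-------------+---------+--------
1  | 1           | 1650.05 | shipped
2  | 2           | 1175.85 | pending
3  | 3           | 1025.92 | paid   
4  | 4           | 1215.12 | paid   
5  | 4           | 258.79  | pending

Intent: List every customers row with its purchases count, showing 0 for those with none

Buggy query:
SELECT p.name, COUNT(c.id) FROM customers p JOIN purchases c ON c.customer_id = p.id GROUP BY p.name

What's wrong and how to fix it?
Bug: An inner join excludes parents with zero children

Fix: Use LEFT JOIN so parents without children still appear (COUNT(c.id) gives 0)

Corrected query:
SELECT p.name, COUNT(c.id) FROM customers p LEFT JOIN purchases c ON c.customer_id = p.id GROUP BY p.name

Result:
name  | COUNT(c.id)
------+------------
Alice | 0          
Carol | 1          
Dave  | 1          
Eve   | 2          
Frank | 1          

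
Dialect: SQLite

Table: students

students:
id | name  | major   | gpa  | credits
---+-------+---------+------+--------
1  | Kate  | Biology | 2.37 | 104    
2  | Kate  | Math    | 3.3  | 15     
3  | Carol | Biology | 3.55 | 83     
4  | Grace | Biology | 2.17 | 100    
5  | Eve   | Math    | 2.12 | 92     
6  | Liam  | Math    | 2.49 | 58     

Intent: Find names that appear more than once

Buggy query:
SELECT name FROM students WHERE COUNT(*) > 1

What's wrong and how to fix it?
Bug: WHERE can't reference COUNT(*); aggregates are computed after WHERE

Fix: GROUP BY name, then filter groups with HAVING COUNT(*) > 1

Corrected query:
SELECT name FROM students GROUP BY name HAVING COUNT(*) > 1

Result:
name
----
Kate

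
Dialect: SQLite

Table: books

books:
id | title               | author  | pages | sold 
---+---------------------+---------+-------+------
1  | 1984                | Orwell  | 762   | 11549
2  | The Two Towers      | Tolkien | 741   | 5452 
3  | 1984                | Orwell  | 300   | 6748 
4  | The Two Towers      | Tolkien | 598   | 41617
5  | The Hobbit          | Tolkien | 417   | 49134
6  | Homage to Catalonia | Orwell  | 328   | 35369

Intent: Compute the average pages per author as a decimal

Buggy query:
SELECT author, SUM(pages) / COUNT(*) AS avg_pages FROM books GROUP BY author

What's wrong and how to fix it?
Bug: SUM(pages) and COUNT(*) are both integers; the division truncates the fractional part

Fix: Multiply by 1.0 (or CAST to REAL) to force floating-point division

Corrected query:
SELECT author, SUM(pages) * 1.0 / COUNT(*) AS avg_pages FROM books GROUP BY author

Result:
author  | avg_pages 
--------+-----------
Orwell  | 463.333333
Tolkien | 585.333333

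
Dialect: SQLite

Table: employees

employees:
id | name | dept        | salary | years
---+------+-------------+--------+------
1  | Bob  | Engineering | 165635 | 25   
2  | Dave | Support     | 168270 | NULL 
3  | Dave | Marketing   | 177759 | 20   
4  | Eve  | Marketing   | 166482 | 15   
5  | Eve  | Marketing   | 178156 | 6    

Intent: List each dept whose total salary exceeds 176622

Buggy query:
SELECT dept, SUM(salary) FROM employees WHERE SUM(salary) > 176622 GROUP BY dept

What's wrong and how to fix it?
Bug: SUM(salary) is an aggregate, but WHERE filters rows before aggregation

Fix: Move the aggregate condition to a HAVING clause

Corrected query:
SELECT dept, SUM(salary) FROM employees GROUP BY dept HAVING SUM(salary) > 176622

Result:
dept      | SUM(salary)
----------+------------
Marketing | 522397     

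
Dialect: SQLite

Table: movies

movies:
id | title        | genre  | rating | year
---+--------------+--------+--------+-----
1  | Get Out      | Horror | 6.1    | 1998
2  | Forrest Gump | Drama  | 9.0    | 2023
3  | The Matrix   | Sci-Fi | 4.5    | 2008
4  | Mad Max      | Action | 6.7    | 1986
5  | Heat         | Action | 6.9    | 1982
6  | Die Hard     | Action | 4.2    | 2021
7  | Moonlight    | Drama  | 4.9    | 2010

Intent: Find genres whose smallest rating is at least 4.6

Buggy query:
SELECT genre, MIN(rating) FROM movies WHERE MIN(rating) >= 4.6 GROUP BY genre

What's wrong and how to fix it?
Bug: Aggregates like MIN are computed per group after WHERE runs

Fix: Replace WHERE with HAVING after the GROUP BY

Corrected query:
SELECT genre, MIN(rating) FROM movies GROUP BY genre HAVING MIN(rating) >= 4.6

Result:
genre  | MIN(rating)
-------+------------
Drama  | 4.9        
Horror | 6.1        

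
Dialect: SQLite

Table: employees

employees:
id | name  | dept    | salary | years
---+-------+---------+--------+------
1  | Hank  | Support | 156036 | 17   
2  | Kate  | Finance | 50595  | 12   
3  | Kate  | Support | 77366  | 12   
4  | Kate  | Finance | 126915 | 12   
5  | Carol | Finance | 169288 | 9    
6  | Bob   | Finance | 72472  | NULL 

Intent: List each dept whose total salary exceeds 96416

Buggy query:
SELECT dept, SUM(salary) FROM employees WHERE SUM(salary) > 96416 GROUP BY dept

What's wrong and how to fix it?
Bug: SUM(salary) is an aggregate, but WHERE filters rows before aggregation

Fix: Use HAVING (which filters groups after aggregation) instead of WHERE

Corrected query:
SELECT dept, SUM(salary) FROM employees GROUP BY dept HAVING SUM(salary) > 96416

Result:
dept    | SUM(salary)
--------+------------
Finance | 419270     
Support | 233402     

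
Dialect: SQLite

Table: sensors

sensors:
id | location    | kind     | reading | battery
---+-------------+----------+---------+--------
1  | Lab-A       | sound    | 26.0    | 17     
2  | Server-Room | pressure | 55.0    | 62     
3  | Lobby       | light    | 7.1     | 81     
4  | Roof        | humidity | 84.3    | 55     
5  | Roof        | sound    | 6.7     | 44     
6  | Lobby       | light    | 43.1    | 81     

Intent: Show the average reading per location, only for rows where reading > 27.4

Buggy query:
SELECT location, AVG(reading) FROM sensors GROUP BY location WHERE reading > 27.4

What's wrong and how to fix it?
Bug: WHERE cannot follow GROUP BY

Fix: Move the WHERE clause before GROUP BY

Corrected query:
SELECT location, AVG(reading) FROM sensors WHERE reading > 27.4 GROUP BY location

Result:
location    | AVG(reading)
------------+-------------
Lobby       | 43.1        
Roof        | 84.3        
Server-Room | 55          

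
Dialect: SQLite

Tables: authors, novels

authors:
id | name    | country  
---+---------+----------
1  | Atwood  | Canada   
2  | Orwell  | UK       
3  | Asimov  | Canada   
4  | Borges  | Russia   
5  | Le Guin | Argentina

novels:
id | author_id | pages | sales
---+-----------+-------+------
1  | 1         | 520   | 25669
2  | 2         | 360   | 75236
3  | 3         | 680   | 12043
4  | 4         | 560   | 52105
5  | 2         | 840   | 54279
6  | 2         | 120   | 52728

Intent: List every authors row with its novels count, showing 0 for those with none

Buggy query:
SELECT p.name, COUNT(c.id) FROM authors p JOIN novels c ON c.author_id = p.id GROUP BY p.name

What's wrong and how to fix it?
Bug: INNER JOIN drops authors rows that have no matching novels rows

Fix: Use LEFT JOIN so parents without children still appear (COUNT(c.id) gives 0)

Corrected query:
SELECT p.name, COUNT(c.id) FROM authors p LEFT JOIN novels c ON c.author_id = p.id GROUP BY p.name

Result:
name    | COUNT(c.id)
--------+------------
Asimov  | 1          
Atwood  | 1          
Borges  | 1          
Le Guin | 0          
Orwell  | 3          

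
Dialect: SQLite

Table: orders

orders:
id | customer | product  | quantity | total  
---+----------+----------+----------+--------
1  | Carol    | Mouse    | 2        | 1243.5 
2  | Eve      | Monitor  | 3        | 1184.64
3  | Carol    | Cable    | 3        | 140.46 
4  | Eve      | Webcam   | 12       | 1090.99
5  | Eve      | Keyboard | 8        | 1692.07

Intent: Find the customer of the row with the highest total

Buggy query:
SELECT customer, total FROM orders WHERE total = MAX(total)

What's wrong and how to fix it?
Bug: MAX(total) is an aggregate and cannot be used directly in WHERE

Fix: Use a subquery: WHERE total = (SELECT MAX(total) FROM orders)

Corrected query:
SELECT customer, total FROM orders WHERE total = (SELECT MAX(total) FROM orders)

Result:
customer | total  
---------+--------
Eve      | 1692.07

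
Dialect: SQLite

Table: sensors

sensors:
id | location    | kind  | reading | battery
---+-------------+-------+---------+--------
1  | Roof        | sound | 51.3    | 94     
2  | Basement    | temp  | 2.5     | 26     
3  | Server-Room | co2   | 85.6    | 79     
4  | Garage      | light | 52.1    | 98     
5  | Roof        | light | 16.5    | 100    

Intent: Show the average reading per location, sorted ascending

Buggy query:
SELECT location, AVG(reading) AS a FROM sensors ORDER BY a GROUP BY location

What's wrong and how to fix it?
Bug: GROUP BY must precede ORDER BY

Fix: Reorder: SELECT … FROM … GROUP BY … ORDER BY …

Corrected query:
SELECT location, AVG(reading) AS a FROM sensors GROUP BY location ORDER BY a

Result:
location    | a   
------------+-----
Basement    | 2.5 
Roof        | 33.9
Garage      | 52.1
Server-Room | 85.6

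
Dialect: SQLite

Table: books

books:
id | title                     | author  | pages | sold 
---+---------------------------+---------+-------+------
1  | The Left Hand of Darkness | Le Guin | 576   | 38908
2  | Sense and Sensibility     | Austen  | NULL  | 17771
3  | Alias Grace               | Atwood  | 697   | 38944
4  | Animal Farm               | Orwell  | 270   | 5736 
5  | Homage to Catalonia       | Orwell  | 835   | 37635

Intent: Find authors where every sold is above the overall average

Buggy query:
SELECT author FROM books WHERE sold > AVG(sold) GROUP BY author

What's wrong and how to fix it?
Bug: AVG() is an aggregate; it can't sit directly in WHERE

Fix: Use a subquery for AVG and a HAVING MIN(...) filter so the condition holds for every row in the group

Corrected query:
SELECT author FROM books GROUP BY author HAVING MIN(sold) > (SELECT AVG(sold) FROM books)

Result:
author 
-------
Atwood 
Le Guin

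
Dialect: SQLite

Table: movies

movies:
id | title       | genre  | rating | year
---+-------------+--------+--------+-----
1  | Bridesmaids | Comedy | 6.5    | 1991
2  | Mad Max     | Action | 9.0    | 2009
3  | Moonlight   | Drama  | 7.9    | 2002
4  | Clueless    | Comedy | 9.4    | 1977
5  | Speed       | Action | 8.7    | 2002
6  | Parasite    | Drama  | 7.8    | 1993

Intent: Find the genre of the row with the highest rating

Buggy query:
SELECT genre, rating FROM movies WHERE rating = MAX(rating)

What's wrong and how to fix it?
Bug: WHERE is evaluated per row; an aggregate over the whole table isn't defined there

Fix: Use a subquery: WHERE rating = (SELECT MAX(rating) FROM movies)

Corrected query:
SELECT genre, rating FROM movies WHERE rating = (SELECT MAX(rating) FROM movies)

Result:
genre  | rating
-------+-------
Comedy | 9.4   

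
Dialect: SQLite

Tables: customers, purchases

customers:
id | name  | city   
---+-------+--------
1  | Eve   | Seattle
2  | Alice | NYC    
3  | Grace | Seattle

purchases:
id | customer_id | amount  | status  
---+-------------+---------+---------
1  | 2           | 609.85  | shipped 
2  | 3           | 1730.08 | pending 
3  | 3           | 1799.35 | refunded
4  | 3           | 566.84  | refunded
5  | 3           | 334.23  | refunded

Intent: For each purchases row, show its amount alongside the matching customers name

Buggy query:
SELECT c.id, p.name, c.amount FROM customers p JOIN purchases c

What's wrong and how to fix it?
Bug: Missing join condition: each purchases row is matched to all customers rows instead of just its own

Fix: Specify the join condition linking the foreign key to the parent id

Corrected query:
SELECT c.id, p.name, c.amount FROM customers p JOIN purchases c ON c.customer_id = p.id

Result:
id | name  | amount 
---+-------+--------
1  | Alice | 609.85 
2  | Grace | 1730.08
3  | Grace | 1799.35
4  | Grace | 566.84 
5  | Grace | 334.23 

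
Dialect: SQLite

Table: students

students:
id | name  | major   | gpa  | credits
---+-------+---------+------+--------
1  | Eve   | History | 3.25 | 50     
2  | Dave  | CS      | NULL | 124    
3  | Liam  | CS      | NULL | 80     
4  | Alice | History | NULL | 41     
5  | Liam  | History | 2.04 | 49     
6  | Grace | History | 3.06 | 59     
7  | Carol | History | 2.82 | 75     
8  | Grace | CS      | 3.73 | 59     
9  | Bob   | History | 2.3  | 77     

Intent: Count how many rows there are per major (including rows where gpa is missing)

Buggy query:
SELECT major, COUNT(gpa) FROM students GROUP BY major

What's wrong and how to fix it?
Bug: COUNT(gpa) skips NULLs, so groups with missing gpa are undercounted

Fix: Replace COUNT(gpa) with COUNT(*)

Corrected query:
SELECT major, COUNT(*) FROM students GROUP BY major

Result:
major   | COUNT(*)
--------+---------
CS      | 3       
History | 6       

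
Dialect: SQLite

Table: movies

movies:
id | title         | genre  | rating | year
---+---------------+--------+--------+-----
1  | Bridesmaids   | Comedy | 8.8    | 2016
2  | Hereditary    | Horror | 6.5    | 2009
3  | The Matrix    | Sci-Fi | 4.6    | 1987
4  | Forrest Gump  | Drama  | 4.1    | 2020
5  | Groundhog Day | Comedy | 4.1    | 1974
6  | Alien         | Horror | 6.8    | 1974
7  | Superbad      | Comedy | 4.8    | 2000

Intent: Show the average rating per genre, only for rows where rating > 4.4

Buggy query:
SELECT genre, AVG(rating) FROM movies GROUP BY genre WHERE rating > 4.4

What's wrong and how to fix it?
Bug: WHERE cannot follow GROUP BY

Fix: Place WHERE between FROM and GROUP BY

Corrected query:
SELECT genre, AVG(rating) FROM movies WHERE rating > 4.4 GROUP BY genre

Result:
genre  | AVG(rating)
-------+------------
Comedy | 6.8        
Horror | 6.65       
Sci-Fi | 4.6        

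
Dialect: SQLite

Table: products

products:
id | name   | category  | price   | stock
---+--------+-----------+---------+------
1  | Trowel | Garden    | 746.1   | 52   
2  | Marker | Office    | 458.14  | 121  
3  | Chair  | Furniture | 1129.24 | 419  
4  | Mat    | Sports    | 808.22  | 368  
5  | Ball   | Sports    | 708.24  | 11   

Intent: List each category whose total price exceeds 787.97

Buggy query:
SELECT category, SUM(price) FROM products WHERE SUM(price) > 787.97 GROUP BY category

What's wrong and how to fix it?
Bug: Aggregate functions cannot appear in a WHERE clause

Fix: Use HAVING (which filters groups after aggregation) instead of WHERE

Corrected query:
SELECT category, SUM(price) FROM products GROUP BY category HAVING SUM(price) > 787.97

Result:
category  | SUM(price)
----------+-----------
Furniture | 1129.24   
Sports    | 1516.46   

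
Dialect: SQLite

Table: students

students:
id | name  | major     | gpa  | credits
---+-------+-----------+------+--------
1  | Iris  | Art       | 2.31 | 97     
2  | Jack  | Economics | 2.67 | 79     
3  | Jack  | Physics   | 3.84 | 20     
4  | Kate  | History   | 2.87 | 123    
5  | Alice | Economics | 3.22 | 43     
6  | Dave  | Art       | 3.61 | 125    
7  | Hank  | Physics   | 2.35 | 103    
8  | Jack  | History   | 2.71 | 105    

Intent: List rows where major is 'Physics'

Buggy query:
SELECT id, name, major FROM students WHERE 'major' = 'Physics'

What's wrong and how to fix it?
Bug: Single quotes denote string literals in SQL; the column name is being compared as a constant string

Fix: Remove the quotes around the column name (or use double quotes for an identifier)

Corrected query:
SELECT id, name, major FROM students WHERE major = 'Physics'

Result:
id | name | major  
---+------+--------
3  | Jack | Physics
7  | Hank | Physics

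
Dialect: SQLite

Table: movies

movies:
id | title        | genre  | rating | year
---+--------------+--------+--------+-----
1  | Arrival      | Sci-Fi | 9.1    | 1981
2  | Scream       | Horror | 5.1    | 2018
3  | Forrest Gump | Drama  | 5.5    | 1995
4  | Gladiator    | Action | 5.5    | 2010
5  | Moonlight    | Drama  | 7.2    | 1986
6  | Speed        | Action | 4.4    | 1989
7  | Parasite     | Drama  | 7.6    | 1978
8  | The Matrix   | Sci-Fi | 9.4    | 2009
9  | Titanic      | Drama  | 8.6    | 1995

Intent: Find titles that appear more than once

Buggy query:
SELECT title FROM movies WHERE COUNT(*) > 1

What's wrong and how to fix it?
Bug: WHERE can't reference COUNT(*); aggregates are computed after WHERE

Fix: GROUP BY title, then filter groups with HAVING COUNT(*) > 1

Corrected query:
SELECT title FROM movies GROUP BY title HAVING COUNT(*) > 1

Result:
(no rows)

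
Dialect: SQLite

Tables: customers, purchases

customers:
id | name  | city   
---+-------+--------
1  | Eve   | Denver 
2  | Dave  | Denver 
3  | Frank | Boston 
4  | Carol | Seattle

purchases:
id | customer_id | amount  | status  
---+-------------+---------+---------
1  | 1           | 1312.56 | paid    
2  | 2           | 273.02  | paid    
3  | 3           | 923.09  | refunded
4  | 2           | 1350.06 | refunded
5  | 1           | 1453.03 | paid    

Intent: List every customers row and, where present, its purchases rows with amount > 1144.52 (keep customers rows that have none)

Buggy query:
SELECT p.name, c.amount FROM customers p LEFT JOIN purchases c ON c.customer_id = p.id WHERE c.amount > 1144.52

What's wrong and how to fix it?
Bug: Filtering c.amount in WHERE discards the NULL rows produced by LEFT JOIN, turning it into an inner join

Fix: Put 'c.amount > 1144.52' in the JOIN's ON clause instead of WHERE

Corrected query:
SELECT p.name, c.amount FROM customers p LEFT JOIN purchases c ON c.customer_id = p.id AND c.amount > 1144.52

Result:
name  | amount 
------+--------
Eve   | 1312.56
Eve   | 1453.03
Dave  | 1350.06
Frank | NULL   
Carol | NULL   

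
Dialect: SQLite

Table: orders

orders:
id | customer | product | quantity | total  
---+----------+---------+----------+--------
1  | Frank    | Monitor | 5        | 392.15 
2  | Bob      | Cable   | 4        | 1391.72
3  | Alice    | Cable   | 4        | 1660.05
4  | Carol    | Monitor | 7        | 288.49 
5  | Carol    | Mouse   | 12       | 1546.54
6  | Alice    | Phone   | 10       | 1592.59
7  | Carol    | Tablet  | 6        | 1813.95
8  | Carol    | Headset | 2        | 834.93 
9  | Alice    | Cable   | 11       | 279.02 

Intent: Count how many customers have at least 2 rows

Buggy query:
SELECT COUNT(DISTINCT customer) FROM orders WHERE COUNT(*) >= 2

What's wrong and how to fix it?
Bug: COUNT(*) cannot appear in WHERE; the per-group count doesn't exist yet

Fix: Use a subquery that GROUPs and filters with HAVING, then count its rows

Corrected query:
SELECT COUNT(*) FROM (SELECT customer FROM orders GROUP BY customer HAVING COUNT(*) >= 2)

Result:
COUNT(*)
--------
2       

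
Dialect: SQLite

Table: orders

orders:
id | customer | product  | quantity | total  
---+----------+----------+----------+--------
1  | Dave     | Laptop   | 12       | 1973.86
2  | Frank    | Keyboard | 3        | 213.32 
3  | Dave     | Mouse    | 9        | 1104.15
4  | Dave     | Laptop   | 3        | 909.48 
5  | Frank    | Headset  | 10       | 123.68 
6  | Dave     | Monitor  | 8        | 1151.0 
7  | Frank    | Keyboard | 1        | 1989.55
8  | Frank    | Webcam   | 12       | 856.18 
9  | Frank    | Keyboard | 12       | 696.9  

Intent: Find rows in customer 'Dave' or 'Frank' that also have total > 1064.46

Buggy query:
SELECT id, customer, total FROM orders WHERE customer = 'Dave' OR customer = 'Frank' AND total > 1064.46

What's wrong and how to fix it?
Bug: AND binds tighter than OR, so this parses as customer = 'Dave' OR (customer = 'Frank' AND total > 1064.46)

Fix: Group the OR with parentheses (or use IN), then AND the threshold

Corrected query:
SELECT id, customer, total FROM orders WHERE (customer = 'Dave' OR customer = 'Frank') AND total > 1064.46

Result:
id | customer | total  
---+----------+--------
1  | Dave     | 1973.86
3  | Dave     | 1104.15
6  | Dave     | 1151   
7  | Frank    | 1989.55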